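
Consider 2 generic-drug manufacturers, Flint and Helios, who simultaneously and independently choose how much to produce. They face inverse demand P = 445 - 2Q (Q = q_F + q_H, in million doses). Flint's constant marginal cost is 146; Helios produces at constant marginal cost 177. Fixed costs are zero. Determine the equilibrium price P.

256

Flint's profit: π_F = (445 - 2Q)q_F - (146q_F). Setting ∂π_F/∂q_F = 0: 299 - 4q_F - 2(q_H) = 0.
Helios's first-order condition: 268 - 4q_H - 2(q_F) = 0.
So q_F = (299 - 2q_H)/4 and q_H = (268 - 2q_F)/4.
Substituting one into the other gives q_F = 55 and q_H = 79/2.
Total output Q = 189/2, so price P = 445 - 2·(189/2) = 256.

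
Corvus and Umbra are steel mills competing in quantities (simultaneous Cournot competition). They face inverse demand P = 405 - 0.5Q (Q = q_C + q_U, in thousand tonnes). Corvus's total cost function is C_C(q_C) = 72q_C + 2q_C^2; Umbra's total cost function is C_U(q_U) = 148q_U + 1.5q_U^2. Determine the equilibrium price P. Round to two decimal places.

Corvus's profit: π_C = (405 - 0.5Q)q_C - (72q_C + 2q_C²). Setting ∂π_C/∂q_C = 0: 333 - 5q_C - (1/2)(q_U) = 0.
Umbra's first-order condition: 257 - 4q_U - (1/2)(q_C) = 0.
Rearranging gives the reaction functions q_C = (333 - (1/2)q_U)/5 and q_U = (257 - (1/2)q_C)/4.
Substituting one into the other gives q_C = 60.9367 and q_U = 56.6329.
Total output Q = 117.5696, so price P = 405 - (1/2)·117.5696 = 346.2152.

346.22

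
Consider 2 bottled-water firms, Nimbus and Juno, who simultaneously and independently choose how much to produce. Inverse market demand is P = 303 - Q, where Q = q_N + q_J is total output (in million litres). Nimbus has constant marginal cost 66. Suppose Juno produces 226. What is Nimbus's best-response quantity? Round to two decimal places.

5.50

With the rival's output fixed at 226, Nimbus's profit is π_N = (303 - 226 - q_N)q_N - (66q_N) = (77 - q_N)q_N - (66q_N).
∂π_N/∂q_N = 11 - 2q_N = 0, so q_N = 11/2.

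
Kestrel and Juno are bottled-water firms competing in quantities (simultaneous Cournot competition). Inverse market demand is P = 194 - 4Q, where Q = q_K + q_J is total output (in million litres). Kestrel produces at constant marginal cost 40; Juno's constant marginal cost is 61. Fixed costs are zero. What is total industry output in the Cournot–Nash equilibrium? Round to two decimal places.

Kestrel's profit: π_K = (194 - 4Q)q_K - (40q_K). Setting ∂π_K/∂q_K = 0: 154 - 8q_K - 4(q_J) = 0.
Juno's first-order condition: 133 - 8q_J - 4(q_K) = 0.
Rearranging gives the reaction functions q_K = (154 - 4q_J)/8 and q_J = (133 - 4q_K)/8.
Substituting one into the other gives q_K = 175/12 and q_J = 28/3.
Total output Q = 175/12 + 28/3 = 287/12.

23.92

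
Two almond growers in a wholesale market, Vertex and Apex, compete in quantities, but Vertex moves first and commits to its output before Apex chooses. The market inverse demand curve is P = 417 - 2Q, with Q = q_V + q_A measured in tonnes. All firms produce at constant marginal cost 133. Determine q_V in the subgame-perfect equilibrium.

71

The follower Apex best-responds to any q_V: π_A = (417 - 2Q)q_A - 133q_A.
Setting the follower's marginal profit to zero, 284 - 2q_V - 4q_A = 0, i.e. q_A = (284 - 2q_V)/4.
Vertex substitutes q_A(q_V) into its own profit: π_V = q_V(417 - 2q_V - (284 - 2q_V)/2) - 133q_V = (275 - q_V)q_V - 133q_V.
Maximising: ∂π_V/∂q_V = 142 - 2q_V = 0, giving q_V = 71.
Then q_A = (284 - 2·71)/4 = 71/2.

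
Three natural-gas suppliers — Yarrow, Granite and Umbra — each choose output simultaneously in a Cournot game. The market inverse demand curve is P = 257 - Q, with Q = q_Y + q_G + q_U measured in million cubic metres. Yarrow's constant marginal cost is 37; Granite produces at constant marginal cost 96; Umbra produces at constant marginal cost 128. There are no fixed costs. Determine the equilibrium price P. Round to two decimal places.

Yarrow's profit: π_Y = (257 - Q)q_Y - (37q_Y). Setting ∂π_Y/∂q_Y = 0: 220 - 2q_Y - (q_G + q_U) = 0.
Granite's first-order condition: 161 - 2q_G - (q_Y + q_U) = 0.
Umbra's first-order condition: 129 - 2q_U - (q_Y + q_G) = 0.
Adding the 3 first-order conditions: 510 − 4Q = 0, so Q = 255/2.
Back-substituting: q_Y = (220 − 255/2) = 185/2, q_G = (161 − 255/2) = 67/2, q_U = (129 − 255/2) = 3/2.
Total output Q = 255/2, so price P = 257 - 255/2 = 259/2.

129.50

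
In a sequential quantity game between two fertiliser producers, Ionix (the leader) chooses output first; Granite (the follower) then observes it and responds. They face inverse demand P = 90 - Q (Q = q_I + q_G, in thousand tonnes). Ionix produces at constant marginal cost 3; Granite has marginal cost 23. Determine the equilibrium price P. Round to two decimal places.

29.75

The follower Granite best-responds to any q_I: π_G = (90 - Q)q_G - 23q_G.
Follower FOC: 67 - q_I - 2q_G = 0, so q_G(q_I) = (67 - q_I)/2.
Ionix substitutes q_G(q_I) into its own profit: π_I = q_I(90 - q_I - (67 - q_I)/2) - 3q_I = (113/2 - (1/2)q_I)q_I - 3q_I.
The leader's first-order condition 107/2 - q_I = 0 yields q_I = 107/2.
Then q_G = (67 - 107/2)/2 = 27/4.
Total output Q = 241/4, so price P = 90 - 241/4 = 119/4.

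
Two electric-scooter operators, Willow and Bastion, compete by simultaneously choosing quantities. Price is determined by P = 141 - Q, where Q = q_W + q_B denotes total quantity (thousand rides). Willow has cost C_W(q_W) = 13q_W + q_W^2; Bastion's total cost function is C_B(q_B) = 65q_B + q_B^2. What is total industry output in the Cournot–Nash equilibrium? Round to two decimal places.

40.80

Willow's profit: π_W = (141 - Q)q_W - (13q_W + q_W²). Setting ∂π_W/∂q_W = 0: 128 - 4q_W - (q_B) = 0.
Bastion's profit: π_B = (141 - Q)q_B - (65q_B + q_B²). Setting ∂π_B/∂q_B = 0: 76 - 4q_B - (q_W) = 0.
Rearranging gives the reaction functions q_W = (128 - q_B)/4 and q_B = (76 - q_W)/4.
Substituting one into the other gives q_W = 436/15 and q_B = 176/15.
Total output Q = 436/15 + 176/15 = 204/5.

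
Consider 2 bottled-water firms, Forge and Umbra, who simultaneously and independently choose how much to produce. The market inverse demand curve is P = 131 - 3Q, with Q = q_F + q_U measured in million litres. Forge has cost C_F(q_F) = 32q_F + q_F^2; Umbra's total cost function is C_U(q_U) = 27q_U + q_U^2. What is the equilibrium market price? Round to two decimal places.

75.64

Forge's profit: π_F = (131 - 3Q)q_F - (32q_F + q_F²). Setting ∂π_F/∂q_F = 0: 99 - 8q_F - 3(q_U) = 0.
Umbra's first-order condition: 104 - 8q_U - 3(q_F) = 0.
Rearranging gives the reaction functions q_F = (99 - 3q_U)/8 and q_U = (104 - 3q_F)/8.
Solving the pair: q_F = 96/11, q_U = 107/11.
Total output Q = 203/11, so price P = 131 - 3·(203/11) = 832/11.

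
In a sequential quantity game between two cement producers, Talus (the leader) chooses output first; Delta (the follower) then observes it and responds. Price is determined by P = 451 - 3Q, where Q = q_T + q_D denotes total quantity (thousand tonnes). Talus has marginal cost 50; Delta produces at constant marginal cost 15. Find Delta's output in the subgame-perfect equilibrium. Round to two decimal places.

The follower Delta best-responds to any q_T: π_D = (451 - 3Q)q_D - 15q_D.
Follower FOC: 436 - 3q_T - 6q_D = 0, so q_D(q_T) = (436 - 3q_T)/6.
The leader anticipates this reaction. Substituting into P = 451 - 3Q gives P = 233 - (3/2)q_T, so π_T = (233 - (3/2)q_T)q_T - 50q_T.
Maximising: ∂π_T/∂q_T = 183 - 3q_T = 0, giving q_T = 61.
Then q_D = (436 - 3·61)/6 = 253/6.

42.17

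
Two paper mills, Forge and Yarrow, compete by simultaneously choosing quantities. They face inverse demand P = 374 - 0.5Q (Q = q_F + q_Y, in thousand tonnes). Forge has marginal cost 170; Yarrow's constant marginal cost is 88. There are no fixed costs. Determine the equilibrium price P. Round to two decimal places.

210.67

Forge's profit: π_F = (374 - 0.5Q)q_F - (170q_F). Setting ∂π_F/∂q_F = 0: 204 - q_F - (1/2)(q_Y) = 0.
Yarrow's first-order condition: 286 - q_Y - (1/2)(q_F) = 0.
Rearranging gives the reaction functions q_F = (204 - (1/2)q_Y) and q_Y = (286 - (1/2)q_F).
Solving the pair: q_F = 244/3, q_Y = 736/3.
Total output Q = 980/3, so price P = 374 - (1/2)·(980/3) = 632/3.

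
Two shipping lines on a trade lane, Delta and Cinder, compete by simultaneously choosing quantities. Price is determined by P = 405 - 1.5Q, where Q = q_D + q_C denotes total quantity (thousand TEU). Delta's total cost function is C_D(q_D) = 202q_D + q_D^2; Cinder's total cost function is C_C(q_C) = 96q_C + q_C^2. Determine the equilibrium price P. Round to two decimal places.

286.85

Delta's profit: π_D = (405 - 1.5Q)q_D - (202q_D + q_D²). Setting ∂π_D/∂q_D = 0: 203 - 5q_D - (3/2)(q_C) = 0.
Cinder's profit: π_C = (405 - 1.5Q)q_C - (96q_C + q_C²). Setting ∂π_C/∂q_C = 0: 309 - 5q_C - (3/2)(q_D) = 0.
Rearranging gives the reaction functions q_D = (203 - (3/2)q_C)/5 and q_C = (309 - (3/2)q_D)/5.
Solving the pair: q_D = 24.2418, q_C = 54.5275.
Total output Q = 1024/13, so price P = 405 - (3/2)·(1024/13) = 286.8462.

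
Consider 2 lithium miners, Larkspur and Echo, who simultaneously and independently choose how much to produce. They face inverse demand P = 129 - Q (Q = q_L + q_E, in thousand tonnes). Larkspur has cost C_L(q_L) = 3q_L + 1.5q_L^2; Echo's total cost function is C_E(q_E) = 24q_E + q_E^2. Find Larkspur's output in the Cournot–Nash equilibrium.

21

Larkspur's profit: π_L = (129 - Q)q_L - (3q_L + (3/2)q_L²). Setting ∂π_L/∂q_L = 0: 126 - 5q_L - (q_E) = 0.
Echo's profit: π_E = (129 - Q)q_E - (24q_E + q_E²). Setting ∂π_E/∂q_E = 0: 105 - 4q_E - (q_L) = 0.
So q_L = (126 - q_E)/5 and q_E = (105 - q_L)/4.
Solving the pair: q_L = 21, q_E = 21.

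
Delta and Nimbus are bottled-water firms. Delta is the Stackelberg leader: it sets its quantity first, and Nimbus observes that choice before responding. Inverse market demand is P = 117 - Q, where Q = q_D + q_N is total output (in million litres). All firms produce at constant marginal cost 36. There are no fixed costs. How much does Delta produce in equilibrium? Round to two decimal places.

40.50

The follower Nimbus best-responds to any q_D: π_N = (117 - Q)q_N - 36q_N.
Follower FOC: 81 - q_D - 2q_N = 0, so q_N(q_D) = (81 - q_D)/2.
Delta substitutes q_N(q_D) into its own profit: π_D = q_D(117 - q_D - (81 - q_D)/2) - 36q_D = (153/2 - (1/2)q_D)q_D - 36q_D.
Leader FOC: 81/2 - q_D = 0, so q_D = 81/2.
Then q_N = (81 - 81/2)/2 = 81/4.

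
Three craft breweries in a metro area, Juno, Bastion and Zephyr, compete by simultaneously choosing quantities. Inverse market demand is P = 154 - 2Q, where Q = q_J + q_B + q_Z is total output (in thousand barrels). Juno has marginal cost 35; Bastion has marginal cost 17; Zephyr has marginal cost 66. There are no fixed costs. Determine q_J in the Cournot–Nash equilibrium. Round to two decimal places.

16.50

Juno's profit: π_J = (154 - 2Q)q_J - (35q_J). Setting ∂π_J/∂q_J = 0: 119 - 4q_J - 2(q_B + q_Z) = 0.
Bastion's first-order condition: 137 - 4q_B - 2(q_J + q_Z) = 0.
Zephyr's profit: π_Z = (154 - 2Q)q_Z - (66q_Z). Setting ∂π_Z/∂q_Z = 0: 88 - 4q_Z - 2(q_J + q_B) = 0.
Summing all 3 equations gives 344 − 8Q = 0, hence Q = 43.
Back-substituting: q_J = (119 − 86)/2 = 33/2, q_B = (137 − 86)/2 = 51/2, q_Z = (88 − 86)/2 = 1.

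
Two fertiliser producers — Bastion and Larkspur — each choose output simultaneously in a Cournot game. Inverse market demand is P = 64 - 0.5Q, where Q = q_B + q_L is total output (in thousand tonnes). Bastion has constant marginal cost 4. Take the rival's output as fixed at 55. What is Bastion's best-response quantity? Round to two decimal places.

32.50

With the rival's output fixed at 55, Bastion's profit is π_B = (64 - (1/2)·55 - (1/2)q_B)q_B - (4q_B) = (73/2 - (1/2)q_B)q_B - (4q_B).
∂π_B/∂q_B = 65/2 - q_B = 0, so q_B = 65/2.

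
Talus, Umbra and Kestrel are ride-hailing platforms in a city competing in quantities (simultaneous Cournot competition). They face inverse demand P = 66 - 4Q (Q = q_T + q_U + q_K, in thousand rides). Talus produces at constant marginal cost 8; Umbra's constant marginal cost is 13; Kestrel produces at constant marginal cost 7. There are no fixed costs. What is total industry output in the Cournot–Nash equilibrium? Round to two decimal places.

Talus's profit: π_T = (66 - 4Q)q_T - (8q_T). Setting ∂π_T/∂q_T = 0: 58 - 8q_T - 4(q_U + q_K) = 0.
Umbra's profit: π_U = (66 - 4Q)q_U - (13q_U). Setting ∂π_U/∂q_U = 0: 53 - 8q_U - 4(q_T + q_K) = 0.
Kestrel's profit: π_K = (66 - 4Q)q_K - (7q_K). Setting ∂π_K/∂q_K = 0: 59 - 8q_K - 4(q_T + q_U) = 0.
Adding the 3 first-order conditions: 170 − 16Q = 0, so Q = 85/8.
Back-substituting: q_T = (58 − 85/2)/4 = 31/8, q_U = (53 − 85/2)/4 = 21/8, q_K = (59 − 85/2)/4 = 33/8.
Total output Q = 31/8 + 21/8 + 33/8 = 85/8.

10.63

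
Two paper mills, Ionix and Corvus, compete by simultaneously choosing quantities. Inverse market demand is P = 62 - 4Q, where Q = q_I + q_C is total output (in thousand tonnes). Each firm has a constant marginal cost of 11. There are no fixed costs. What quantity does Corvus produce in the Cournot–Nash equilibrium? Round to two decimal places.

A representative firm's profit is π_i = q_i(62 - 4Q) - 11q_i.
Setting ∂π_i/∂q_i = 0 with rivals' quantities fixed: 51 - 8q_i - 4q_j = 0.
With identical firms every q_j equals q_i, so q_j = q_i and 51 = 12q_i, giving q_i = 17/4.

4.25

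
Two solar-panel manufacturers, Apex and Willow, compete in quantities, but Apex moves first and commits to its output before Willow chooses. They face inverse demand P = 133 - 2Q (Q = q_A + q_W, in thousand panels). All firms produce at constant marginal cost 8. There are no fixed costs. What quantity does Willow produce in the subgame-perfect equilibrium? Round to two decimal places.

15.63

Solve by backward induction. Given q_A, the follower Willow maximises π_W = (133 - 2q_A - 2q_W)q_W - 8q_W.
∂π_W/∂q_W = 125 - 2q_A - 4q_W = 0 gives the reaction function q_W = (125 - 2q_A)/4.
Apex substitutes q_W(q_A) into its own profit: π_A = q_A(133 - 2q_A - (125 - 2q_A)/2) - 8q_A = (141/2 - q_A)q_A - 8q_A.
The leader's first-order condition 125/2 - 2q_A = 0 yields q_A = 125/4.
Then q_W = (125 - 2·(125/4))/4 = 125/8.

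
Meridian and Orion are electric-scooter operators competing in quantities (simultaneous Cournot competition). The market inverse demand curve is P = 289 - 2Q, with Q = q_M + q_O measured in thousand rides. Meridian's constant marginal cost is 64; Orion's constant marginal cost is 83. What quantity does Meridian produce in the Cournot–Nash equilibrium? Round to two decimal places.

Meridian's profit: π_M = (289 - 2Q)q_M - (64q_M). Setting ∂π_M/∂q_M = 0: 225 - 4q_M - 2(q_O) = 0.
Orion's profit: π_O = (289 - 2Q)q_O - (83q_O). Setting ∂π_O/∂q_O = 0: 206 - 4q_O - 2(q_M) = 0.
Rearranging gives the reaction functions q_M = (225 - 2q_O)/4 and q_O = (206 - 2q_M)/4.
Solving the pair: q_M = 122/3, q_O = 187/6.

40.67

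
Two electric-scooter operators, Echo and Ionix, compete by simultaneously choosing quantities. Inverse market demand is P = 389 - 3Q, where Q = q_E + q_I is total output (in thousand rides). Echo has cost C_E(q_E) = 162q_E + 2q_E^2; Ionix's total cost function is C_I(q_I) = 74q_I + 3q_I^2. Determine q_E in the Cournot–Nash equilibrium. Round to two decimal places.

Echo's profit: π_E = (389 - 3Q)q_E - (162q_E + 2q_E²). Setting ∂π_E/∂q_E = 0: 227 - 10q_E - 3(q_I) = 0.
Ionix's first-order condition: 315 - 12q_I - 3(q_E) = 0.
So q_E = (227 - 3q_I)/10 and q_I = (315 - 3q_E)/12.
Substituting one into the other gives q_E = 593/37 and q_I = 823/37.

16.03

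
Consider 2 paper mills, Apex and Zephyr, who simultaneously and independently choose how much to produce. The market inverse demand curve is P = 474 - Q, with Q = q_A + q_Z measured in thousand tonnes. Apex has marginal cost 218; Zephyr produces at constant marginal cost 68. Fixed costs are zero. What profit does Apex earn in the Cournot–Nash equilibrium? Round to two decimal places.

Apex's profit: π_A = (474 - Q)q_A - (218q_A). Setting ∂π_A/∂q_A = 0: 256 - 2q_A - (q_Z) = 0.
Zephyr's profit: π_Z = (474 - Q)q_Z - (68q_Z). Setting ∂π_Z/∂q_Z = 0: 406 - 2q_Z - (q_A) = 0.
Rearranging gives the reaction functions q_A = (256 - q_Z)/2 and q_Z = (406 - q_A)/2.
Solving the pair: q_A = 106/3, q_Z = 556/3.
Price P = 474 - 662/3 = 760/3.
Apex's profit: (760/3 - 218)·(106/3) = 1248.4444.

1248.44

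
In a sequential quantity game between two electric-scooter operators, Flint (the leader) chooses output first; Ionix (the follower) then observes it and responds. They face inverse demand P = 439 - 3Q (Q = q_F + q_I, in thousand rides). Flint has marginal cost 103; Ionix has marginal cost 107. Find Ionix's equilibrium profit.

Solve by backward induction. Given q_F, the follower Ionix maximises π_I = (439 - 3q_F - 3q_I)q_I - 107q_I.
Setting the follower's marginal profit to zero, 332 - 3q_F - 6q_I = 0, i.e. q_I = (332 - 3q_F)/6.
The leader anticipates this reaction. Substituting into P = 439 - 3Q gives P = 273 - (3/2)q_F, so π_F = (273 - (3/2)q_F)q_F - 103q_F.
The leader's first-order condition 170 - 3q_F = 0 yields q_F = 170/3.
Then q_I = (332 - 3·(170/3))/6 = 27.
Price P = 439 - 3·(251/3) = 188.
Ionix's profit: (188 - 107)·27 = 2187.

2187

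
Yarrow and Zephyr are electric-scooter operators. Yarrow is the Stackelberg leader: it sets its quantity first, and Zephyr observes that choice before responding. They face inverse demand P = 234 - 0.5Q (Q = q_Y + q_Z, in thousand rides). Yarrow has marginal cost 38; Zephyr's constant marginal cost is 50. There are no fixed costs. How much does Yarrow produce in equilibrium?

208

The follower Zephyr best-responds to any q_Y: π_Z = (234 - 0.5Q)q_Z - 50q_Z.
Follower FOC: 184 - (1/2)q_Y - q_Z = 0, so q_Z(q_Y) = (184 - (1/2)q_Y).
Yarrow substitutes q_Z(q_Y) into its own profit: π_Y = q_Y(234 - (1/2)q_Y - (184 - (1/2)q_Y)/2) - 38q_Y = (142 - (1/4)q_Y)q_Y - 38q_Y.
Leader FOC: 104 - (1/2)q_Y = 0, so q_Y = 208.
Then q_Z = (184 - (1/2)·208) = 80.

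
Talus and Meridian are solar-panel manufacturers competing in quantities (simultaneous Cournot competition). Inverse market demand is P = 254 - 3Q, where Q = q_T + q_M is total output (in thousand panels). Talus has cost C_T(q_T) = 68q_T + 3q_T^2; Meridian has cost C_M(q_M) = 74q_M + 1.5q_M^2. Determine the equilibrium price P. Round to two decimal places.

171.09

Talus's profit: π_T = (254 - 3Q)q_T - (68q_T + 3q_T²). Setting ∂π_T/∂q_T = 0: 186 - 12q_T - 3(q_M) = 0.
Meridian's profit: π_M = (254 - 3Q)q_M - (74q_M + (3/2)q_M²). Setting ∂π_M/∂q_M = 0: 180 - 9q_M - 3(q_T) = 0.
Best responses: q_T = (186 - 3q_M)/12, q_M = (180 - 3q_T)/9.
Solving the pair: q_T = 126/11, q_M = 178/11.
Total output Q = 304/11, so price P = 254 - 3·(304/11) = 1882/11.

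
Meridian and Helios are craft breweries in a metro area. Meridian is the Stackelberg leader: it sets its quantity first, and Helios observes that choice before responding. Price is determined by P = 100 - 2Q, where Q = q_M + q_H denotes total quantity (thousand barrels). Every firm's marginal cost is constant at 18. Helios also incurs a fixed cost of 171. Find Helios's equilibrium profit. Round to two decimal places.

39.13

The follower Helios best-responds to any q_M: π_H = (100 - 2Q)q_H - 18q_H.
∂π_H/∂q_H = 82 - 2q_M - 4q_H = 0 gives the reaction function q_H = (82 - 2q_M)/4.
The leader anticipates this reaction. Substituting into P = 100 - 2Q gives P = 59 - q_M, so π_M = (59 - q_M)q_M - 18q_M.
Leader FOC: 41 - 2q_M = 0, so q_M = 41/2.
Then q_H = (82 - 2·(41/2))/4 = 41/4.
Price P = 100 - 2·(123/4) = 77/2.
Helios's profit: (77/2 - 18)·(41/4) - 171 = 313/8.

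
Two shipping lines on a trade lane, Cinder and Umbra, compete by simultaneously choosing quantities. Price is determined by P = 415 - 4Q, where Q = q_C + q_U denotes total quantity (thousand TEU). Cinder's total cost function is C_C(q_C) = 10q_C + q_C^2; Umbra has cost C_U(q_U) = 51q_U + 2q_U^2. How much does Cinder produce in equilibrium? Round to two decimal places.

32.73

Cinder's profit: π_C = (415 - 4Q)q_C - (10q_C + q_C²). Setting ∂π_C/∂q_C = 0: 405 - 10q_C - 4(q_U) = 0.
Umbra's first-order condition: 364 - 12q_U - 4(q_C) = 0.
So q_C = (405 - 4q_U)/10 and q_U = (364 - 4q_C)/12.
Solving the pair: q_C = 851/26, q_U = 505/26.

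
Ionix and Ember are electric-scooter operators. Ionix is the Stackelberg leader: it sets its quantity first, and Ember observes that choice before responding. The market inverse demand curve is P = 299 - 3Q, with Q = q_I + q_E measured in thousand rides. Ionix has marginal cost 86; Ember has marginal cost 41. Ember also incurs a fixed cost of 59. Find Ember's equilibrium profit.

Solve by backward induction. Given q_I, the follower Ember maximises π_E = (299 - 3q_I - 3q_E)q_E - 41q_E.
Follower FOC: 258 - 3q_I - 6q_E = 0, so q_E(q_I) = (258 - 3q_I)/6.
Ionix substitutes q_E(q_I) into its own profit: π_I = q_I(299 - 3q_I - (258 - 3q_I)/2) - 86q_I = (170 - (3/2)q_I)q_I - 86q_I.
Maximising: ∂π_I/∂q_I = 84 - 3q_I = 0, giving q_I = 28.
Then q_E = (258 - 3·28)/6 = 29.
Price P = 299 - 3·57 = 128.
Ember's profit: (128 - 41)·29 - 59 = 2464.

2464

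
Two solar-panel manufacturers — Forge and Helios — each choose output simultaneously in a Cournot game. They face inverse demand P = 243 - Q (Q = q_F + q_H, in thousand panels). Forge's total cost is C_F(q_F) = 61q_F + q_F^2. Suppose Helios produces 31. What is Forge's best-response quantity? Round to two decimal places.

With the rival's output fixed at 31, Forge's profit is π_F = (243 - 31 - q_F)q_F - (61q_F + q_F²) = (212 - q_F)q_F - (61q_F + q_F²).
∂π_F/∂q_F = 151 - 4q_F = 0, so q_F = 151/4.

37.75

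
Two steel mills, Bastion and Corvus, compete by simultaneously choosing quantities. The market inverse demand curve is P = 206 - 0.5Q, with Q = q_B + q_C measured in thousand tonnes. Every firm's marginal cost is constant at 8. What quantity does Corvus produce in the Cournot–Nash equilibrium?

132

A representative firm's profit is π_i = q_i(206 - 0.5Q) - 8q_i.
Setting ∂π_i/∂q_i = 0 with rivals' quantities fixed: 198 - q_i - (1/2)q_j = 0.
By symmetry each firm produces the same amount; substituting q_j = q_i yields q_i = 198/(3/2) = 132.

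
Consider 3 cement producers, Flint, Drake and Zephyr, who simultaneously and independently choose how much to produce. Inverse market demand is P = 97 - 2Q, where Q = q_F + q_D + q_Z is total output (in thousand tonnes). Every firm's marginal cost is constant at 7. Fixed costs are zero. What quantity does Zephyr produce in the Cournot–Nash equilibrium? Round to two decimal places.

Each firm earns π_i = (97 - 2Q)q_i - 7q_i.
Setting ∂π_i/∂q_i = 0 with rivals' quantities fixed: 90 - 4q_i - 2·Σ_{j≠i} q_j = 0.
By symmetry each firm produces the same amount; substituting Σ_{j≠i} q_j = 2q_i yields q_i = 90/8 = 45/4.

11.25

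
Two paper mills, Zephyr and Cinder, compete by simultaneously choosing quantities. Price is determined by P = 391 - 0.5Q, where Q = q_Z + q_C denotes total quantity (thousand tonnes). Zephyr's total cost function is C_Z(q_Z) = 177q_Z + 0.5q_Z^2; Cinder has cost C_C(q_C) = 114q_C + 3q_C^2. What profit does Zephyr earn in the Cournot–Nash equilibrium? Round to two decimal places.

Zephyr's profit: π_Z = (391 - 0.5Q)q_Z - (177q_Z + (1/2)q_Z²). Setting ∂π_Z/∂q_Z = 0: 214 - 2q_Z - (1/2)(q_C) = 0.
Cinder's profit: π_C = (391 - 0.5Q)q_C - (114q_C + 3q_C²). Setting ∂π_C/∂q_C = 0: 277 - 7q_C - (1/2)(q_Z) = 0.
Best responses: q_Z = (214 - (1/2)q_C)/2, q_C = (277 - (1/2)q_Z)/7.
Substituting one into the other gives q_Z = 98.8727 and q_C = 1788/55.
Price P = 391 - (1/2)·131.3818 = 325.3091.
Zephyr's profit: 325.3091·98.8727 - 177·98.8727 - (1/2)·98.8727² = 9775.8162.

9775.82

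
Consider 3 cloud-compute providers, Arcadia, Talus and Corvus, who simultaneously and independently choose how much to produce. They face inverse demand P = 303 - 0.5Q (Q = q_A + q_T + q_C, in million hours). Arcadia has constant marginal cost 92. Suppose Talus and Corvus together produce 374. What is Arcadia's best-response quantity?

24

With rivals' combined output fixed at 374, Arcadia's profit is π_A = (303 - (1/2)·374 - (1/2)q_A)q_A - (92q_A) = (116 - (1/2)q_A)q_A - (92q_A).
∂π_A/∂q_A = 24 - q_A = 0, so q_A = 24.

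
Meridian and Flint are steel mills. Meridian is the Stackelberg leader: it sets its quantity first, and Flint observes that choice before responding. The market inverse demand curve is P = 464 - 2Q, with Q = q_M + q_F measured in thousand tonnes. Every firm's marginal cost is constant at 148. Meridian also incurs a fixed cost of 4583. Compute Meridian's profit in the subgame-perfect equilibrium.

Solve by backward induction. Given q_M, the follower Flint maximises π_F = (464 - 2q_M - 2q_F)q_F - 148q_F.
∂π_F/∂q_F = 316 - 2q_M - 4q_F = 0 gives the reaction function q_F = (316 - 2q_M)/4.
The leader anticipates this reaction. Substituting into P = 464 - 2Q gives P = 306 - q_M, so π_M = (306 - q_M)q_M - 148q_M.
The leader's first-order condition 158 - 2q_M = 0 yields q_M = 79.
Then q_F = (316 - 2·79)/4 = 79/2.
Price P = 464 - 2·(237/2) = 227.
Meridian's profit: (227 - 148)·79 - 4583 = 1658.

1658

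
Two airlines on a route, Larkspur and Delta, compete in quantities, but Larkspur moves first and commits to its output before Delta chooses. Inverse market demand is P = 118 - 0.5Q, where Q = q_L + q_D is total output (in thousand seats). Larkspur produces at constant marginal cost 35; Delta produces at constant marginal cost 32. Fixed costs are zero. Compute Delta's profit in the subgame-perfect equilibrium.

1058

The follower Delta best-responds to any q_L: π_D = (118 - 0.5Q)q_D - 32q_D.
Follower FOC: 86 - (1/2)q_L - q_D = 0, so q_D(q_L) = (86 - (1/2)q_L).
The leader anticipates this reaction. Substituting into P = 118 - 0.5Q gives P = 75 - (1/4)q_L, so π_L = (75 - (1/4)q_L)q_L - 35q_L.
Maximising: ∂π_L/∂q_L = 40 - (1/2)q_L = 0, giving q_L = 80.
Then q_D = (86 - (1/2)·80) = 46.
Price P = 118 - (1/2)·126 = 55.
Delta's profit: (55 - 32)·46 = 1058.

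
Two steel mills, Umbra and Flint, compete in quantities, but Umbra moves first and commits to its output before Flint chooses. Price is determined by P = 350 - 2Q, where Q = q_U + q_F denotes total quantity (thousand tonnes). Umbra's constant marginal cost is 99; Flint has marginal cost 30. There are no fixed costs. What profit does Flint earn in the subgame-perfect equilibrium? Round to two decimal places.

6555.13

The follower Flint best-responds to any q_U: π_F = (350 - 2Q)q_F - 30q_F.
Follower FOC: 320 - 2q_U - 4q_F = 0, so q_F(q_U) = (320 - 2q_U)/4.
The leader anticipates this reaction. Substituting into P = 350 - 2Q gives P = 190 - q_U, so π_U = (190 - q_U)q_U - 99q_U.
The leader's first-order condition 91 - 2q_U = 0 yields q_U = 91/2.
Then q_F = (320 - 2·(91/2))/4 = 229/4.
Price P = 350 - 2·(411/4) = 289/2.
Flint's profit: (289/2 - 30)·(229/4) = 6555.1250.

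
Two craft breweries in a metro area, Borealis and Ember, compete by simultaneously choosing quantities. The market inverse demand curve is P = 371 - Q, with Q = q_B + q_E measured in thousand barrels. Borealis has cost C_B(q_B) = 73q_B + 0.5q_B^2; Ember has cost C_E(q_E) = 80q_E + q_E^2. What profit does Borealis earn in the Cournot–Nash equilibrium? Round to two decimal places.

10063.65

Borealis's profit: π_B = (371 - Q)q_B - (73q_B + (1/2)q_B²). Setting ∂π_B/∂q_B = 0: 298 - 3q_B - (q_E) = 0.
Ember's profit: π_E = (371 - Q)q_E - (80q_E + q_E²). Setting ∂π_E/∂q_E = 0: 291 - 4q_E - (q_B) = 0.
So q_B = (298 - q_E)/3 and q_E = (291 - q_B)/4.
Substituting one into the other gives q_B = 901/11 and q_E = 575/11.
Price P = 371 - 1476/11 = 236.8182.
Borealis's profit: 236.8182·(901/11) - 73·(901/11) - (1/2)(901/11)² = 10063.6488.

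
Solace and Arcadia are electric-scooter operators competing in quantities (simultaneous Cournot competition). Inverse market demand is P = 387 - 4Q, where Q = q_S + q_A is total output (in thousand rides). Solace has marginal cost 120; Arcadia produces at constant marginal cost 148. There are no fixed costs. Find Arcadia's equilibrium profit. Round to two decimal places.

1236.69

Solace's profit: π_S = (387 - 4Q)q_S - (120q_S). Setting ∂π_S/∂q_S = 0: 267 - 8q_S - 4(q_A) = 0.
Arcadia's profit: π_A = (387 - 4Q)q_A - (148q_A). Setting ∂π_A/∂q_A = 0: 239 - 8q_A - 4(q_S) = 0.
Rearranging gives the reaction functions q_S = (267 - 4q_A)/8 and q_A = (239 - 4q_S)/8.
Substituting one into the other gives q_S = 295/12 and q_A = 211/12.
Price P = 387 - 4·(253/6) = 655/3.
Arcadia's profit: (655/3 - 148)·(211/12) = 1236.6944.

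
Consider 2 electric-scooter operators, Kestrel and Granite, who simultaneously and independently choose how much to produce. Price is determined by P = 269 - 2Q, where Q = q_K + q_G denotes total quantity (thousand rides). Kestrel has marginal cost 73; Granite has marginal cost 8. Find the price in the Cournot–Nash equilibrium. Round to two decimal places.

116.67

Kestrel's profit: π_K = (269 - 2Q)q_K - (73q_K). Setting ∂π_K/∂q_K = 0: 196 - 4q_K - 2(q_G) = 0.
Granite's first-order condition: 261 - 4q_G - 2(q_K) = 0.
Best responses: q_K = (196 - 2q_G)/4, q_G = (261 - 2q_K)/4.
Substituting one into the other gives q_K = 131/6 and q_G = 163/3.
Total output Q = 457/6, so price P = 269 - 2·(457/6) = 350/3.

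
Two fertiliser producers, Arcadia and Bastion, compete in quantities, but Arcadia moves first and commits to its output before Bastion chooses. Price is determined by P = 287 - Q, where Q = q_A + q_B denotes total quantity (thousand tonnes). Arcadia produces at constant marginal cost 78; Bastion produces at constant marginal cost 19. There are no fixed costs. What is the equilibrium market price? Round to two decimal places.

115.50

The follower Bastion best-responds to any q_A: π_B = (287 - Q)q_B - 19q_B.
Setting the follower's marginal profit to zero, 268 - q_A - 2q_B = 0, i.e. q_B = (268 - q_A)/2.
Arcadia substitutes q_B(q_A) into its own profit: π_A = q_A(287 - q_A - (268 - q_A)/2) - 78q_A = (153 - (1/2)q_A)q_A - 78q_A.
Maximising: ∂π_A/∂q_A = 75 - q_A = 0, giving q_A = 75.
Then q_B = (268 - 75)/2 = 193/2.
Total output Q = 343/2, so price P = 287 - 343/2 = 231/2.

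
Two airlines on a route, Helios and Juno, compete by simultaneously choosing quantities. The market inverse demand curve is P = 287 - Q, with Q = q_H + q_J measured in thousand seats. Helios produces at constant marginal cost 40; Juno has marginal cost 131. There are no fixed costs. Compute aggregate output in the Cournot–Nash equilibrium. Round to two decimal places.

134.33

Helios's profit: π_H = (287 - Q)q_H - (40q_H). Setting ∂π_H/∂q_H = 0: 247 - 2q_H - (q_J) = 0.
Juno's first-order condition: 156 - 2q_J - (q_H) = 0.
Rearranging gives the reaction functions q_H = (247 - q_J)/2 and q_J = (156 - q_H)/2.
Substituting one into the other gives q_H = 338/3 and q_J = 65/3.
Total output Q = 338/3 + 65/3 = 403/3.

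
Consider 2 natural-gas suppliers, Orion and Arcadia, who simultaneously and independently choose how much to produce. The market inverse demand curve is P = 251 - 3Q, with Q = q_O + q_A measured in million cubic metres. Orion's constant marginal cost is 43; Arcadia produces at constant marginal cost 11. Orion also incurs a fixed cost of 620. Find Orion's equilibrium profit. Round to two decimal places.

Orion's profit: π_O = (251 - 3Q)q_O - (43q_O). Setting ∂π_O/∂q_O = 0: 208 - 6q_O - 3(q_A) = 0.
Arcadia's profit: π_A = (251 - 3Q)q_A - (11q_A). Setting ∂π_A/∂q_A = 0: 240 - 6q_A - 3(q_O) = 0.
Best responses: q_O = (208 - 3q_A)/6, q_A = (240 - 3q_O)/6.
Solving the pair: q_O = 176/9, q_A = 272/9.
Price P = 251 - 3·(448/9) = 305/3.
Orion's profit: (305/3 - 43)·(176/9) - 620 = 527.2593.

527.26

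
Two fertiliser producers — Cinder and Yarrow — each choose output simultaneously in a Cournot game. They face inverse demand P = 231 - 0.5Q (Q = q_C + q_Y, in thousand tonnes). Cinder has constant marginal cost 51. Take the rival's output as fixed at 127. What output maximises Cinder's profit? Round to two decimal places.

116.50

With the rival's output fixed at 127, Cinder's profit is π_C = (231 - (1/2)·127 - (1/2)q_C)q_C - (51q_C) = (335/2 - (1/2)q_C)q_C - (51q_C).
∂π_C/∂q_C = 233/2 - q_C = 0, so q_C = 233/2.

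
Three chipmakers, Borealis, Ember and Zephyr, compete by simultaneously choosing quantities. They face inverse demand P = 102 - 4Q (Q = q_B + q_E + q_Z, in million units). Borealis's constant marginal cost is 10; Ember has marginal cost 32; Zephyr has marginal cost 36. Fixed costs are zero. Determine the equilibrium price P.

45

Borealis's profit: π_B = (102 - 4Q)q_B - (10q_B). Setting ∂π_B/∂q_B = 0: 92 - 8q_B - 4(q_E + q_Z) = 0.
Ember's profit: π_E = (102 - 4Q)q_E - (32q_E). Setting ∂π_E/∂q_E = 0: 70 - 8q_E - 4(q_B + q_Z) = 0.
Zephyr's profit: π_Z = (102 - 4Q)q_Z - (36q_Z). Setting ∂π_Z/∂q_Z = 0: 66 - 8q_Z - 4(q_B + q_E) = 0.
Summing all 3 equations gives 228 − 16Q = 0, hence Q = 57/4.
Back-substituting: q_B = (92 − 57)/4 = 35/4, q_E = (70 − 57)/4 = 13/4, q_Z = (66 − 57)/4 = 9/4.
Total output Q = 57/4, so price P = 102 - 4·(57/4) = 45.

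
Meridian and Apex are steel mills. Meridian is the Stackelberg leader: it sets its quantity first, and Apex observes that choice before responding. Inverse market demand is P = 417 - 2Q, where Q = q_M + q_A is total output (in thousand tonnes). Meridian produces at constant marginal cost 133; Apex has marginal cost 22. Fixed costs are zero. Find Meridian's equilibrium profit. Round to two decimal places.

Solve by backward induction. Given q_M, the follower Apex maximises π_A = (417 - 2q_M - 2q_A)q_A - 22q_A.
Setting the follower's marginal profit to zero, 395 - 2q_M - 4q_A = 0, i.e. q_A = (395 - 2q_M)/4.
The leader anticipates this reaction. Substituting into P = 417 - 2Q gives P = 439/2 - q_M, so π_M = (439/2 - q_M)q_M - 133q_M.
Leader FOC: 173/2 - 2q_M = 0, so q_M = 173/4.
Then q_A = (395 - 2·(173/4))/4 = 617/8.
Price P = 417 - 2·(963/8) = 705/4.
Meridian's profit: (705/4 - 133)·(173/4) = 1870.5625.

1870.56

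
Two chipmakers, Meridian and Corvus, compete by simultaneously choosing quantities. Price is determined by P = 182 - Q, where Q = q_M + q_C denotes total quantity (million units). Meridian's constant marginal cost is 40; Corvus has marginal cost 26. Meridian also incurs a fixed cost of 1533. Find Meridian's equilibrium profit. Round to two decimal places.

287.44

Meridian's profit: π_M = (182 - Q)q_M - (40q_M). Setting ∂π_M/∂q_M = 0: 142 - 2q_M - (q_C) = 0.
Corvus's profit: π_C = (182 - Q)q_C - (26q_C). Setting ∂π_C/∂q_C = 0: 156 - 2q_C - (q_M) = 0.
Best responses: q_M = (142 - q_C)/2, q_C = (156 - q_M)/2.
Substituting one into the other gives q_M = 128/3 and q_C = 170/3.
Price P = 182 - 298/3 = 248/3.
Meridian's profit: (248/3 - 40)·(128/3) - 1533 = 287.4444.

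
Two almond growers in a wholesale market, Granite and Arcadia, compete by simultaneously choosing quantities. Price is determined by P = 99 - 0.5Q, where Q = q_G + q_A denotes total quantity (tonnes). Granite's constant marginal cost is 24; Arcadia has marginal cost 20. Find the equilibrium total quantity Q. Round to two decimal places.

Granite's profit: π_G = (99 - 0.5Q)q_G - (24q_G). Setting ∂π_G/∂q_G = 0: 75 - q_G - (1/2)(q_A) = 0.
Arcadia's first-order condition: 79 - q_A - (1/2)(q_G) = 0.
So q_G = (75 - (1/2)q_A) and q_A = (79 - (1/2)q_G).
Substituting one into the other gives q_G = 142/3 and q_A = 166/3.
Total output Q = 142/3 + 166/3 = 308/3.

102.67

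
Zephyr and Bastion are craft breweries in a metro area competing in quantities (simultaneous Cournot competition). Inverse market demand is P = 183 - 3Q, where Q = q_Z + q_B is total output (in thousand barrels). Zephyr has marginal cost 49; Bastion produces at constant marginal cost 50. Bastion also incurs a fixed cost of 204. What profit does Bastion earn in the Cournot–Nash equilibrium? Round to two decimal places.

441.33

Zephyr's profit: π_Z = (183 - 3Q)q_Z - (49q_Z). Setting ∂π_Z/∂q_Z = 0: 134 - 6q_Z - 3(q_B) = 0.
Bastion's profit: π_B = (183 - 3Q)q_B - (50q_B). Setting ∂π_B/∂q_B = 0: 133 - 6q_B - 3(q_Z) = 0.
Rearranging gives the reaction functions q_Z = (134 - 3q_B)/6 and q_B = (133 - 3q_Z)/6.
Solving the pair: q_Z = 15, q_B = 44/3.
Price P = 183 - 3·(89/3) = 94.
Bastion's profit: (94 - 50)·(44/3) - 204 = 1324/3.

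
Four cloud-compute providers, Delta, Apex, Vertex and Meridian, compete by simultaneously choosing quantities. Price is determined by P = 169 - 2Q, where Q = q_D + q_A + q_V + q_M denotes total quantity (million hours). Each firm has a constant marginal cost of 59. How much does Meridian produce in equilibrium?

A representative firm's profit is π_i = q_i(169 - 2Q) - 59q_i.
First-order condition (treating rivals' output as given): 110 - 4q_i - 2·Σ_{j≠i} q_j = 0.
By symmetry each firm produces the same amount; substituting Σ_{j≠i} q_j = 3q_i yields q_i = 110/10 = 11.

11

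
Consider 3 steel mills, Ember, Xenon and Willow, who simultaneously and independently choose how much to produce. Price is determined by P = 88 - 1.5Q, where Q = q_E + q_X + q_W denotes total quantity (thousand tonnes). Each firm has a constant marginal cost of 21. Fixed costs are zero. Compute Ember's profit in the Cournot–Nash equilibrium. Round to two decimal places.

187.04

A representative firm's profit is π_i = q_i(88 - 1.5Q) - 21q_i.
Setting ∂π_i/∂q_i = 0 with rivals' quantities fixed: 67 - 3q_i - (3/2)·Σ_{j≠i} q_j = 0.
By symmetry each firm produces the same amount; substituting Σ_{j≠i} q_j = 2q_i yields q_i = 67/6.
Price P = 88 - (3/2)·(67/2) = 151/4.
Ember's profit: (151/4 - 21)·(67/6) = 187.0417.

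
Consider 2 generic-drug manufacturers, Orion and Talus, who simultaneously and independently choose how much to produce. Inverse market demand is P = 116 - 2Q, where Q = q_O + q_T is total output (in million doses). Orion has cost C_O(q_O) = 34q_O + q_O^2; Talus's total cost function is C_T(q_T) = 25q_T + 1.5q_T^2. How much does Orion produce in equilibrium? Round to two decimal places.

Orion's profit: π_O = (116 - 2Q)q_O - (34q_O + q_O²). Setting ∂π_O/∂q_O = 0: 82 - 6q_O - 2(q_T) = 0.
Talus's first-order condition: 91 - 7q_T - 2(q_O) = 0.
So q_O = (82 - 2q_T)/6 and q_T = (91 - 2q_O)/7.
Solving the pair: q_O = 196/19, q_T = 191/19.

10.32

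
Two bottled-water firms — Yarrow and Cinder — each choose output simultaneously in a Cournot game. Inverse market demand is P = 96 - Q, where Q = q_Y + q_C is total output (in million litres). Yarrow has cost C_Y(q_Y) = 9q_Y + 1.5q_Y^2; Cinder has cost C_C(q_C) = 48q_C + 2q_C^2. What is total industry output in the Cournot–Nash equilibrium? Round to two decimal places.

Yarrow's profit: π_Y = (96 - Q)q_Y - (9q_Y + (3/2)q_Y²). Setting ∂π_Y/∂q_Y = 0: 87 - 5q_Y - (q_C) = 0.
Cinder's profit: π_C = (96 - Q)q_C - (48q_C + 2q_C²). Setting ∂π_C/∂q_C = 0: 48 - 6q_C - (q_Y) = 0.
Rearranging gives the reaction functions q_Y = (87 - q_C)/5 and q_C = (48 - q_Y)/6.
Solving the pair: q_Y = 474/29, q_C = 153/29.
Total output Q = 474/29 + 153/29 = 627/29.

21.62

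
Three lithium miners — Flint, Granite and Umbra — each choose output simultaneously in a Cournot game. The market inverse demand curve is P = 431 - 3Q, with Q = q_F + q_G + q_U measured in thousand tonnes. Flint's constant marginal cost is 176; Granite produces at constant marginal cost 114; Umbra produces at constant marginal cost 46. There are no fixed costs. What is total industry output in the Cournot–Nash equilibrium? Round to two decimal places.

Flint's profit: π_F = (431 - 3Q)q_F - (176q_F). Setting ∂π_F/∂q_F = 0: 255 - 6q_F - 3(q_G + q_U) = 0.
Granite's first-order condition: 317 - 6q_G - 3(q_F + q_U) = 0.
Umbra's first-order condition: 385 - 6q_U - 3(q_F + q_G) = 0.
Adding the 3 conditions: 957 − 6Q − 6Q = 0, i.e. Q = 319/4.
Back-substituting: q_F = (255 − 957/4)/3 = 21/4, q_G = (317 − 957/4)/3 = 311/12, q_U = (385 − 957/4)/3 = 583/12.
Total output Q = 21/4 + 311/12 + 583/12 = 319/4.

79.75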